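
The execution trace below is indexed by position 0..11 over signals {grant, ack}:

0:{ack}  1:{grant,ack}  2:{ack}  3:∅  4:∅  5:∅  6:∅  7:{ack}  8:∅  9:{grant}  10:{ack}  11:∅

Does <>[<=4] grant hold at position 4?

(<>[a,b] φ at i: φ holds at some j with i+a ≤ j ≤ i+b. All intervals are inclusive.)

False

Check grant at each j in [4,8]:
  j=4: false
  j=5: false
  j=6: false
  j=7: false
  j=8: false
No position in the window satisfies it → formula fails.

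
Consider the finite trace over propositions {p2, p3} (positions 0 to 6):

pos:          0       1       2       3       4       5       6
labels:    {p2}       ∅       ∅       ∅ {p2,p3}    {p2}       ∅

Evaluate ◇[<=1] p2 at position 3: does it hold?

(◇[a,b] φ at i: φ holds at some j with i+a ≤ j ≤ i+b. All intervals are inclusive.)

True

Check p2 at each j in [3,4]:
  j=3: false
  j=4: true
Found at j=4 → formula holds.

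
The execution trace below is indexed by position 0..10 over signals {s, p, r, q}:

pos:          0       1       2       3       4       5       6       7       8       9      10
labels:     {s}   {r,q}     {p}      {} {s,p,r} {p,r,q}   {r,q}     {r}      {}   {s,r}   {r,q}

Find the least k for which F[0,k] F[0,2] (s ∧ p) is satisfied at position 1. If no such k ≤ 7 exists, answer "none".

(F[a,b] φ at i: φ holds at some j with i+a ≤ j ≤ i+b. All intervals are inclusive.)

1

Scan j = 1,2,… for F[0,2] (s ∧ p):
  j=1: fails
  j=2: holds
First hit at j=2, so smallest k = 2-1 = 1.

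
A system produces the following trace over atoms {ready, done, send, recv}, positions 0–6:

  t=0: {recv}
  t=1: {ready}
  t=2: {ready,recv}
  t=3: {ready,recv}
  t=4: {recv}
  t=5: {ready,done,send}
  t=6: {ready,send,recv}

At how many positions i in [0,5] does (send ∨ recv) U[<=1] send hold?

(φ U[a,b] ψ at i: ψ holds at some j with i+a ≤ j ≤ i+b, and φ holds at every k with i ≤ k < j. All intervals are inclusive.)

2

Evaluate at each i in [0,5]:
  i=0: ✗ (no rhs in [0,1])
  i=1: ✗ (no rhs in [1,2])
  i=2: ✗ (no rhs in [2,3])
  i=3: ✗ (no rhs in [3,4])
  i=4: ✓ (rhs at j=5; lhs holds on [4,4])
  i=5: ✓ (rhs at j=5)
Positions where it holds: {4, 5} → 2.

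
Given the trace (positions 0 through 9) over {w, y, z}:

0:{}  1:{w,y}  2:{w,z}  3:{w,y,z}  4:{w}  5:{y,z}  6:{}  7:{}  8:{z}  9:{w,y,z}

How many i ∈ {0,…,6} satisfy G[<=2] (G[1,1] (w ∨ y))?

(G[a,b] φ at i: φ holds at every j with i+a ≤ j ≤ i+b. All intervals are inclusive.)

Evaluate at each i in [0,6]:
  i=0: ✓ (all of [0,2])
  i=1: ✓ (all of [1,3])
  i=2: ✓ (all of [2,4])
  i=3: ✗ (fails at j=5)
  i=4: ✗ (fails at j=5)
  i=5: ✗ (fails at j=5)
  i=6: ✗ (fails at j=6)
Positions where it holds: {0, 1, 2} → 3.

3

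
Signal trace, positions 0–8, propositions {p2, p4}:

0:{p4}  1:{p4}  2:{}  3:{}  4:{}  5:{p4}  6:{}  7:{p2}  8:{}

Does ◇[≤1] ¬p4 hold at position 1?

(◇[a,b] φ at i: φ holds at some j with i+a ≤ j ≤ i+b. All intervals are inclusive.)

Check ¬p4 at each j in [1,2]:
  j=1: false
  j=2: true
Found at j=2 → formula holds.

True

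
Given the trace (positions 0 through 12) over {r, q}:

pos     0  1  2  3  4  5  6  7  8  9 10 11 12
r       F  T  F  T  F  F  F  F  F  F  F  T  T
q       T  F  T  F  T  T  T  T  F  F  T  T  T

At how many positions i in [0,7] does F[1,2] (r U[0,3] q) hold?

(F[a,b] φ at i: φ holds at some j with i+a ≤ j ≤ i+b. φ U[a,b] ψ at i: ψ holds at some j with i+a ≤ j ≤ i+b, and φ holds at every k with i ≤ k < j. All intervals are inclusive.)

7

Evaluate at each i in [0,7]:
  i=0: ✓ (witness j=1)
  i=1: ✓ (witness j=2)
  i=2: ✓ (witness j=3)
  i=3: ✓ (witness j=4)
  i=4: ✓ (witness j=5)
  i=5: ✓ (witness j=6)
  i=6: ✓ (witness j=7)
  i=7: ✗ (none in [8,9])
Positions where it holds: {0, 1, 2, 3, 4, 5, 6} → 7.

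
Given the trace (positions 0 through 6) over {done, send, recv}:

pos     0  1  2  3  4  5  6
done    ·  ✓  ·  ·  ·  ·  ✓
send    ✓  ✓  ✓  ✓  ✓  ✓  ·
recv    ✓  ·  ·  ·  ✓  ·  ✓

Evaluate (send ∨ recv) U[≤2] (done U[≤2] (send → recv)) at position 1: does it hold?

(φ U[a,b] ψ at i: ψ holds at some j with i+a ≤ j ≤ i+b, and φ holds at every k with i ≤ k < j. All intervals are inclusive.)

Need some j in [1,3] with (done U[≤2] (send → recv)), and (send ∨ recv) at every k in [1,j-1].
  j=1: (done U[≤2] (send → recv)) — fails.
  j=2: (done U[≤2] (send → recv)) — fails.
  j=3: (done U[≤2] (send → recv)) — fails.
No j in the window works → until fails.

False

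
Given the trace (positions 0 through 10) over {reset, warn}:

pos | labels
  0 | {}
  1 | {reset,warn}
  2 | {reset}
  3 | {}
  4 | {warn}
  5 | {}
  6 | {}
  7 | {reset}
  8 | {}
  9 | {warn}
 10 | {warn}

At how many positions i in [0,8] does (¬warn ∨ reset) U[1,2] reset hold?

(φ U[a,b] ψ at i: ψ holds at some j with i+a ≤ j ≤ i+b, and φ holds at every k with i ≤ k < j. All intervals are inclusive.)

4

Evaluate at each i in [0,8]:
  i=0: ✓ (rhs at j=1; lhs holds on [0,0])
  i=1: ✓ (rhs at j=2; lhs holds on [1,1])
  i=2: ✗ (no rhs in [3,4])
  i=3: ✗ (no rhs in [4,5])
  i=4: ✗ (no rhs in [5,6])
  i=5: ✓ (rhs at j=7; lhs holds on [5,6])
  i=6: ✓ (rhs at j=7; lhs holds on [6,6])
  i=7: ✗ (no rhs in [8,9])
  i=8: ✗ (no rhs in [9,10])
Positions where it holds: {0, 1, 5, 6} → 4.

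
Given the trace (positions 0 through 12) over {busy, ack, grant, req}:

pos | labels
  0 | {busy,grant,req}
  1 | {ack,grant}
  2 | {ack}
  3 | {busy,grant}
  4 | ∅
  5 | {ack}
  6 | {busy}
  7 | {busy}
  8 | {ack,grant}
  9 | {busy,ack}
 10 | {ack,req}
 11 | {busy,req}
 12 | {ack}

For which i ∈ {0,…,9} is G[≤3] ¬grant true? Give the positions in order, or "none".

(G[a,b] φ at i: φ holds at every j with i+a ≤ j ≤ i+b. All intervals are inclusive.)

4, 9

Evaluate at each i in [0,9]:
  i=0: ✗ (fails at j=0)
  i=1: ✗ (fails at j=1)
  i=2: ✗ (fails at j=3)
  i=3: ✗ (fails at j=3)
  i=4: ✓ (all of [4,7])
  i=5: ✗ (fails at j=8)
  i=6: ✗ (fails at j=8)
  i=7: ✗ (fails at j=8)
  i=8: ✗ (fails at j=8)
  i=9: ✓ (all of [9,12])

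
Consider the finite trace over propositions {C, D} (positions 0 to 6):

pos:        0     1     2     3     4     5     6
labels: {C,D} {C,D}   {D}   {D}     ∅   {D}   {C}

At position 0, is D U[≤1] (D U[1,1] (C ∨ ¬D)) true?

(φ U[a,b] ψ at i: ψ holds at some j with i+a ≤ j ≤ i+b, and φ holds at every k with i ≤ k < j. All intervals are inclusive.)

Need some j in [0,1] with (D U[1,1] (C ∨ ¬D)), and D at every k in [0,j-1].
  j=0: (D U[1,1] (C ∨ ¬D)) holds; no prefix to check → satisfied.

Holds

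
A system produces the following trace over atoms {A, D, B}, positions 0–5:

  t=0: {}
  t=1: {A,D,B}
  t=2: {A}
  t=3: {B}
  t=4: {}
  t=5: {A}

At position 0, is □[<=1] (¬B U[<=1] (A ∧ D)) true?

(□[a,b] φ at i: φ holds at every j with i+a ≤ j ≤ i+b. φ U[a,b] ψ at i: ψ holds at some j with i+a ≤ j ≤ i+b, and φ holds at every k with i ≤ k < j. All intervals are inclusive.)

Check (¬B U[<=1] (A ∧ D)) at every j in [0,1]:
  j=0: holds
  j=1: holds
All positions satisfy it → formula holds.

True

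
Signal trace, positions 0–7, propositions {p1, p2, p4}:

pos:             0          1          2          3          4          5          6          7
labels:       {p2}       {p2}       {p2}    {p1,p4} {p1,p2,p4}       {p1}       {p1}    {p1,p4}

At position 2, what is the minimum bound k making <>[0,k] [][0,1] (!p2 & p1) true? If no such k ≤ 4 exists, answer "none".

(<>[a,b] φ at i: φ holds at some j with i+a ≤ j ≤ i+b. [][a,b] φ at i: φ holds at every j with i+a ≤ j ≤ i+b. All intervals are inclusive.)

3

Scan j = 2,3,… for [][0,1] (!p2 & p1):
  j=2: fails
  j=3: fails
  j=4: fails
  j=5: holds
First hit at j=5, so smallest k = 5-2 = 3.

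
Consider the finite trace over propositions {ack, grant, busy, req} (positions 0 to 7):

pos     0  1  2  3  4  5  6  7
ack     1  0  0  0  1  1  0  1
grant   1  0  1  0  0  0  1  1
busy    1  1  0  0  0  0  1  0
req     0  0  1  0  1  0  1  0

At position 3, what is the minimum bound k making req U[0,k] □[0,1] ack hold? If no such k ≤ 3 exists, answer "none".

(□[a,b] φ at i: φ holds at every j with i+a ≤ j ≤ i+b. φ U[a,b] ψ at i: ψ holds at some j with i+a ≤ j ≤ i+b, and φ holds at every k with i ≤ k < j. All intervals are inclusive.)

none

Need earliest j ≥ 3 with □[0,1] ack, and req at every k in [3,j-1].
  j=3: rhs fails.
  j=4: rhs holds but lhs fails at k=3.
  j=5: rhs fails.
  j=6: rhs fails.
No witness within the range → none.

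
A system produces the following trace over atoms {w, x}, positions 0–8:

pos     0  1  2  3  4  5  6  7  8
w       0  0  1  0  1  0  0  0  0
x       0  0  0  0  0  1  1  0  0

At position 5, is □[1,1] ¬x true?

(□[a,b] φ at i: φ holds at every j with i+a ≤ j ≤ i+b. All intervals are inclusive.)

No

Check ¬x at every j in [6,6]:
  j=6: false
Fails at j=6 → formula fails.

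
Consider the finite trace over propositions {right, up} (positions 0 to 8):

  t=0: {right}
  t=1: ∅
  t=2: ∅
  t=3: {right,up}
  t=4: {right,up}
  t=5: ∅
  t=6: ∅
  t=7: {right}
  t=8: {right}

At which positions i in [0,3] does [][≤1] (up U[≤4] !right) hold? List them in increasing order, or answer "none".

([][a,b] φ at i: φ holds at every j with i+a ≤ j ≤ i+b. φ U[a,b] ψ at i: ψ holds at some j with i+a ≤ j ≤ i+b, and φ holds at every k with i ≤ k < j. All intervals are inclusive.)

1, 2, 3

Evaluate at each i in [0,3]:
  i=0: ✗ (fails at j=0)
  i=1: ✓ (all of [1,2])
  i=2: ✓ (all of [2,3])
  i=3: ✓ (all of [3,4])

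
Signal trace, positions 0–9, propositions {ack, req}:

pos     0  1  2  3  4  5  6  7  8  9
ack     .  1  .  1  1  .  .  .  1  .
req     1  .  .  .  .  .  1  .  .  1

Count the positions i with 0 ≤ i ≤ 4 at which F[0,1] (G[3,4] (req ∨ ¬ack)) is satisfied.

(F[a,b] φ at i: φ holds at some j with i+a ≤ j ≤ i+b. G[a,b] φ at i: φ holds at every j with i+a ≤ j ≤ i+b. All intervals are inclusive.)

Evaluate at each i in [0,4]:
  i=0: ✗ (none in [0,1])
  i=1: ✓ (witness j=2)
  i=2: ✓ (witness j=2)
  i=3: ✓ (witness j=3)
  i=4: ✗ (none in [4,5])
Positions where it holds: {1, 2, 3} → 3.

3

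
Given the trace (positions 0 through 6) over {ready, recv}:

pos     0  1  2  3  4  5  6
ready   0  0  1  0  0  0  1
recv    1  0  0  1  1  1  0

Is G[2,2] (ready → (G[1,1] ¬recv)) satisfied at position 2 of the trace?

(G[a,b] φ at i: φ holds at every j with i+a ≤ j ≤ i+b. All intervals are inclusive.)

Holds

Check (ready → (G[1,1] ¬recv)) at every j in [4,4]:
  j=4: antecedent false → ✓
All positions satisfy it → formula holds.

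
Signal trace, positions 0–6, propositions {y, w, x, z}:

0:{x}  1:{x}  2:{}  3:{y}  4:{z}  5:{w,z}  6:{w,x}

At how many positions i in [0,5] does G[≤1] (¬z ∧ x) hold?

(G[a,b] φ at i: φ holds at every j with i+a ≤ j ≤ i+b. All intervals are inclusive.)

1

Evaluate at each i in [0,5]:
  i=0: ✓ (all of [0,1])
  i=1: ✗ (fails at j=2)
  i=2: ✗ (fails at j=2)
  i=3: ✗ (fails at j=3)
  i=4: ✗ (fails at j=4)
  i=5: ✗ (fails at j=5)
Positions where it holds: {0} → 1.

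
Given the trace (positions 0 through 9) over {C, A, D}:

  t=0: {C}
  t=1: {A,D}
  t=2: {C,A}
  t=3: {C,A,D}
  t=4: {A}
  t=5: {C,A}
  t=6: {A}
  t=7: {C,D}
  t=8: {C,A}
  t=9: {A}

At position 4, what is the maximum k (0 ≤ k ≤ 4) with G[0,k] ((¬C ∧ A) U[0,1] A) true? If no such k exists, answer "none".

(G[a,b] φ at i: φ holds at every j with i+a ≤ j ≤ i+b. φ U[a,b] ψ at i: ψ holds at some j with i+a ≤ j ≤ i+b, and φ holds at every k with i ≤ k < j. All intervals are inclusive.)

((¬C ∧ A) U[0,1] A) must hold from j=4 onward; find where it first fails.
  j=4: holds
  j=5: holds
  j=6: holds
  j=7: fails
Holds on [4,6], so largest k = 2.

2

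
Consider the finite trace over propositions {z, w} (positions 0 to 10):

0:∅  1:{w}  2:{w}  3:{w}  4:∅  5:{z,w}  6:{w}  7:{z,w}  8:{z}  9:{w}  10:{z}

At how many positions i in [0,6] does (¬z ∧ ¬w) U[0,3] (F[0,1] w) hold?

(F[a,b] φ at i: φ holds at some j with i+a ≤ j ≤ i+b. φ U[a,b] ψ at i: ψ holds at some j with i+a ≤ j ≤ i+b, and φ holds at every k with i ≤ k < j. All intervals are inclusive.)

7

Evaluate at each i in [0,6]:
  i=0: ✓ (rhs at j=0)
  i=1: ✓ (rhs at j=1)
  i=2: ✓ (rhs at j=2)
  i=3: ✓ (rhs at j=3)
  i=4: ✓ (rhs at j=4)
  i=5: ✓ (rhs at j=5)
  i=6: ✓ (rhs at j=6)
Positions where it holds: {0, 1, 2, 3, 4, 5, 6} → 7.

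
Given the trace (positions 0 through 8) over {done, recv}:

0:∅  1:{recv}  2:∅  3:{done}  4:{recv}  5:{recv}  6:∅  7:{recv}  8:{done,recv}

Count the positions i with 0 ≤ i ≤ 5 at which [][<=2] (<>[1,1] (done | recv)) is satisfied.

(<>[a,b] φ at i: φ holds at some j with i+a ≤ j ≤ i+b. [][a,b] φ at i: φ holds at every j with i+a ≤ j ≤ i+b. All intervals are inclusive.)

Evaluate at each i in [0,5]:
  i=0: ✗ (fails at j=1)
  i=1: ✗ (fails at j=1)
  i=2: ✓ (all of [2,4])
  i=3: ✗ (fails at j=5)
  i=4: ✗ (fails at j=5)
  i=5: ✗ (fails at j=5)
Positions where it holds: {2} → 1.

1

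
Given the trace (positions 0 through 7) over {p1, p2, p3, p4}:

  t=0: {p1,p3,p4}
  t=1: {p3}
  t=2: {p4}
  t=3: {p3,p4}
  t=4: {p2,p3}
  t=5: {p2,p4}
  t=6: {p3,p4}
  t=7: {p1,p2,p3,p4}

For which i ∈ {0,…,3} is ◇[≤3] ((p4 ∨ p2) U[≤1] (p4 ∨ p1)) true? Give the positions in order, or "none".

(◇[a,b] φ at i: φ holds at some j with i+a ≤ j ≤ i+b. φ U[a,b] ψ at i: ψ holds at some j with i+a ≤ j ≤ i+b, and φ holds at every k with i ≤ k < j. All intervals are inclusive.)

0, 1, 2, 3

Evaluate at each i in [0,3]:
  i=0: ✓ (witness j=0)
  i=1: ✓ (witness j=2)
  i=2: ✓ (witness j=2)
  i=3: ✓ (witness j=3)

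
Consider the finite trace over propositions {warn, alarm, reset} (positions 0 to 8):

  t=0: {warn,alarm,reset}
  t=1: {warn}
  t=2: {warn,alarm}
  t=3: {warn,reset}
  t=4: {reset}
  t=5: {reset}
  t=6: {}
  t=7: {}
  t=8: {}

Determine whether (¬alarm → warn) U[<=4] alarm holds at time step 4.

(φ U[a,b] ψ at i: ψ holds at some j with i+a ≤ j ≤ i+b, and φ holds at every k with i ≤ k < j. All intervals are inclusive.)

False

Need some j in [4,8] with alarm, and (¬alarm → warn) at every k in [4,j-1].
  j=4: alarm false.
  j=5: alarm false.
  j=6: alarm false.
  j=7: alarm false.
  j=8: alarm false.
No j in the window works → until fails.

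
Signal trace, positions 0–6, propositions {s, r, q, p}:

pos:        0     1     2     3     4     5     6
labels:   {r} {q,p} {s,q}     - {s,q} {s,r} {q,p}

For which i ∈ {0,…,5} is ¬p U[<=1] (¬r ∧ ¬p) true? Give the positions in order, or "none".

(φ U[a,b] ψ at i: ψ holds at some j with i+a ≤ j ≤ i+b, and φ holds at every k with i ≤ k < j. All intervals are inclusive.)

2, 3, 4

Evaluate at each i in [0,5]:
  i=0: ✗ (no rhs in [0,1])
  i=1: ✗ (lhs fails at k=1 before rhs at j=2)
  i=2: ✓ (rhs at j=2)
  i=3: ✓ (rhs at j=3)
  i=4: ✓ (rhs at j=4)
  i=5: ✗ (no rhs in [5,6])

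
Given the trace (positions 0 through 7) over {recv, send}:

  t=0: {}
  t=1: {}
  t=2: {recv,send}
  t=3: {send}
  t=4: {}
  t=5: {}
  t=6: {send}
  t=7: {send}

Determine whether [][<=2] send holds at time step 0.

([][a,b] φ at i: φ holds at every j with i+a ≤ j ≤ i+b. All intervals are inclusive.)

Check send at every j in [0,2]:
  j=0: false
  j=1: false
  j=2: true
Fails at j=0 → formula fails.

No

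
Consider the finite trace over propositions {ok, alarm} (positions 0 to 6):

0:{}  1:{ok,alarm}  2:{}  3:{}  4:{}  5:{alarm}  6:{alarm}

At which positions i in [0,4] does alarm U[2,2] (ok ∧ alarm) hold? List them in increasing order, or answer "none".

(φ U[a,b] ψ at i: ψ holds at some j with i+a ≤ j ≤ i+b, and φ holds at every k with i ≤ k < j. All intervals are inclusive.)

none

Evaluate at each i in [0,4]:
  i=0: ✗ (no rhs in [2,2])
  i=1: ✗ (no rhs in [3,3])
  i=2: ✗ (no rhs in [4,4])
  i=3: ✗ (no rhs in [5,5])
  i=4: ✗ (no rhs in [6,6])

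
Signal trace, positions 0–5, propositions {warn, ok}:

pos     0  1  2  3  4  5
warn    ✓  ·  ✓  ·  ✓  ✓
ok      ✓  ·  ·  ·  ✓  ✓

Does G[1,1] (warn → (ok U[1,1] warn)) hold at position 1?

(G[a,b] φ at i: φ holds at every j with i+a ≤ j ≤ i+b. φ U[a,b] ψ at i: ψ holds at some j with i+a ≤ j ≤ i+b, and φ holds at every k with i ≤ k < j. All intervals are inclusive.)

Check (warn → (ok U[1,1] warn)) at every j in [2,2]:
  j=2: antecedent true; consequent fails → ✗
Fails at j=2 → formula fails.

No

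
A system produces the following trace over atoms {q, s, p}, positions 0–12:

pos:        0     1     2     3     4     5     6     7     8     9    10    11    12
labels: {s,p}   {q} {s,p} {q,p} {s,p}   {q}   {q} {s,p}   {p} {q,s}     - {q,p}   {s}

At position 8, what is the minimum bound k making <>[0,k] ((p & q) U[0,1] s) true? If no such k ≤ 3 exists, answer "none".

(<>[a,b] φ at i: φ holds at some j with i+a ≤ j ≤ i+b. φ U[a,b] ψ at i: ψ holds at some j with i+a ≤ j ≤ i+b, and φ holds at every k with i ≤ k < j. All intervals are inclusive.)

1

Scan j = 8,9,… for ((p & q) U[0,1] s):
  j=8: fails
  j=9: holds
First hit at j=9, so smallest k = 9-8 = 1.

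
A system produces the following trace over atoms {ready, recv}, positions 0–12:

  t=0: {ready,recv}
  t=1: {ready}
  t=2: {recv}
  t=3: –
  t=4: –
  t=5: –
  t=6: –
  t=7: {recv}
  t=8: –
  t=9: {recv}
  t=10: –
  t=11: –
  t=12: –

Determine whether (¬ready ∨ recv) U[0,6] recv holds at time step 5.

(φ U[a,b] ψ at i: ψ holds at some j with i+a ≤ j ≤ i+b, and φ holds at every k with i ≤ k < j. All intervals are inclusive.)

Holds

Need some j in [5,11] with recv, and (¬ready ∨ recv) at every k in [5,j-1].
  j=5: recv false.
  j=6: recv false.
  j=7: recv holds; (¬ready ∨ recv) holds at every k in [5,6] → satisfied.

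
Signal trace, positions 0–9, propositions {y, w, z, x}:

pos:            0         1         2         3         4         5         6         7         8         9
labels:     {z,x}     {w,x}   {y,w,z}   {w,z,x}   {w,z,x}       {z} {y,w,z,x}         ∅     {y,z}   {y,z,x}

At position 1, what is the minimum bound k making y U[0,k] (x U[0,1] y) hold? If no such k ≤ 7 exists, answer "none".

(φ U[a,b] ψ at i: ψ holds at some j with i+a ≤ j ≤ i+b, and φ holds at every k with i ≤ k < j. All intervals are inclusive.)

0

Need earliest j ≥ 1 with (x U[0,1] y), and y at every k in [1,j-1].
  j=1: rhs holds (empty prefix). k = 0.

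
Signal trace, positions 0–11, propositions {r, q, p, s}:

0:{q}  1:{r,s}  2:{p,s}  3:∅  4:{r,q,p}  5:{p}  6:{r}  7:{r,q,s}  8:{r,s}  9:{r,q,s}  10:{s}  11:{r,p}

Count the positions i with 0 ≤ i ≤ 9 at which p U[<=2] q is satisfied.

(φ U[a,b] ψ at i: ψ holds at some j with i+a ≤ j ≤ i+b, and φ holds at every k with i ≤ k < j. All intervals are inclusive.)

Evaluate at each i in [0,9]:
  i=0: ✓ (rhs at j=0)
  i=1: ✗ (no rhs in [1,3])
  i=2: ✗ (lhs fails at k=3 before rhs at j=4)
  i=3: ✗ (lhs fails at k=3 before rhs at j=4)
  i=4: ✓ (rhs at j=4)
  i=5: ✗ (lhs fails at k=6 before rhs at j=7)
  i=6: ✗ (lhs fails at k=6 before rhs at j=7)
  i=7: ✓ (rhs at j=7)
  i=8: ✗ (lhs fails at k=8 before rhs at j=9)
  i=9: ✓ (rhs at j=9)
Positions where it holds: {0, 4, 7, 9} → 4.

4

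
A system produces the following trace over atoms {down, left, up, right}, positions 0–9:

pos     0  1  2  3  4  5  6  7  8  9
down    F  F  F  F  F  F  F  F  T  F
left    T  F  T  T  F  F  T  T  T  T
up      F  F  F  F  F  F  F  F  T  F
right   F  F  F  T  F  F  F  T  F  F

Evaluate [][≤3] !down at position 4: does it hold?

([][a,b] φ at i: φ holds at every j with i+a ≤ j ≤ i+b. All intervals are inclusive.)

Check !down at every j in [4,7]:
  j=4: true
  j=5: true
  j=6: true
  j=7: true
All positions satisfy it → formula holds.

Holds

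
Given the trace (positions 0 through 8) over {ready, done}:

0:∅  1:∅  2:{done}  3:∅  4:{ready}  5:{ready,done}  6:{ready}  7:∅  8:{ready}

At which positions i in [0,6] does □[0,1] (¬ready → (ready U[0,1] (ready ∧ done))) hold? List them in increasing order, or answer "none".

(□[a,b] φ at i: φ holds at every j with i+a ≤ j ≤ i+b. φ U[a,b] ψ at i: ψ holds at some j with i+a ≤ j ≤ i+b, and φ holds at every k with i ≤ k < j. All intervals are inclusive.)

Evaluate at each i in [0,6]:
  i=0: ✗ (fails at j=0)
  i=1: ✗ (fails at j=1)
  i=2: ✗ (fails at j=2)
  i=3: ✗ (fails at j=3)
  i=4: ✓ (all of [4,5])
  i=5: ✓ (all of [5,6])
  i=6: ✗ (fails at j=7)

4, 5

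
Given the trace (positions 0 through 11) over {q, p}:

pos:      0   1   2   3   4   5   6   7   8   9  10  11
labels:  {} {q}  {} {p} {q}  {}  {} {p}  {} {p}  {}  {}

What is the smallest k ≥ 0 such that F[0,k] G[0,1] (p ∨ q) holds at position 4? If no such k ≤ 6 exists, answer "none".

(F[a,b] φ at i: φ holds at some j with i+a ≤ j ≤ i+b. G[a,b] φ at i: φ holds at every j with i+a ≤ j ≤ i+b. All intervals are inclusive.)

Scan j = 4,5,… for G[0,1] (p ∨ q):
  j=4: fails
  j=5: fails
  j=6: fails
  j=7: fails
  j=8: fails
  j=9: fails
  j=10: fails
No j in [4,10] satisfies it → none.

none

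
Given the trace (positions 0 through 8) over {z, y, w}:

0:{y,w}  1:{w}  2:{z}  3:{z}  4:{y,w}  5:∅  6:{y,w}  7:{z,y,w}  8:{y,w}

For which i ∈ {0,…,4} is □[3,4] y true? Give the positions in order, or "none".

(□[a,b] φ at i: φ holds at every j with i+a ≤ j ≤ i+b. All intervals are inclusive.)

3, 4

Evaluate at each i in [0,4]:
  i=0: ✗ (fails at j=3)
  i=1: ✗ (fails at j=5)
  i=2: ✗ (fails at j=5)
  i=3: ✓ (all of [6,7])
  i=4: ✓ (all of [7,8])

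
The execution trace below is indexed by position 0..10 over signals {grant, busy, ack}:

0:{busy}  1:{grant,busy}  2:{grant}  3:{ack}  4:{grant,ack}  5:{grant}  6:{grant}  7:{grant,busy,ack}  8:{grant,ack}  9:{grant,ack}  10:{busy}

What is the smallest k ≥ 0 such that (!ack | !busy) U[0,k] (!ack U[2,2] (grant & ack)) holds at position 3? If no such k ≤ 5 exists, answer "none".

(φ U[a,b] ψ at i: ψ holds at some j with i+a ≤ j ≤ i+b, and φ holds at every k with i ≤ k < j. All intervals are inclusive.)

2

Need earliest j ≥ 3 with (!ack U[2,2] (grant & ack)), and (!ack | !busy) at every k in [3,j-1].
  j=3: rhs fails.
  j=4: rhs fails.
  j=5: rhs holds; lhs holds on [3,4]. k = 2.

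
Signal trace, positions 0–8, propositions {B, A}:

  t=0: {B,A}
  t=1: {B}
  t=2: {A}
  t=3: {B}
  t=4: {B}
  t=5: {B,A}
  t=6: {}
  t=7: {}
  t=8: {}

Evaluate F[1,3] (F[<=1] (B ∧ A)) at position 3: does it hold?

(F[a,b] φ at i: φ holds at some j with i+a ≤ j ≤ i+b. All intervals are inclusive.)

Check F[<=1] (B ∧ A) at each j in [4,6]:
  j=4: holds (witness at 5)
  j=5: holds (witness at 5)
  j=6: fails (none in [6,7])
Found at j=4 → formula holds.

Holds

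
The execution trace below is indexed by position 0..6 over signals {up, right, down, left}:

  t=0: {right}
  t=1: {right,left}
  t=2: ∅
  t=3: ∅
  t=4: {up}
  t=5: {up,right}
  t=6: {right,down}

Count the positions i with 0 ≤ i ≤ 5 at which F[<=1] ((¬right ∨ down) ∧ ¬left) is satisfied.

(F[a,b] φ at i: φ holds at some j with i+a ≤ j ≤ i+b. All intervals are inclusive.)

5

Evaluate at each i in [0,5]:
  i=0: ✗ (none in [0,1])
  i=1: ✓ (witness j=2)
  i=2: ✓ (witness j=2)
  i=3: ✓ (witness j=3)
  i=4: ✓ (witness j=4)
  i=5: ✓ (witness j=6)
Positions where it holds: {1, 2, 3, 4, 5} → 5.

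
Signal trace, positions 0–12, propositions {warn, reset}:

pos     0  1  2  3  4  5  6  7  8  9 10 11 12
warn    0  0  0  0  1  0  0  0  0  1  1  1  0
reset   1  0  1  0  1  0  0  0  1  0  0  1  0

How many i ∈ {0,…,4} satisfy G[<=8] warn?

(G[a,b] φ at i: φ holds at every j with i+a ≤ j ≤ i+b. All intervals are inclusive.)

Evaluate at each i in [0,4]:
  i=0: ✗ (fails at j=0)
  i=1: ✗ (fails at j=1)
  i=2: ✗ (fails at j=2)
  i=3: ✗ (fails at j=3)
  i=4: ✗ (fails at j=5)
Positions where it holds: {} → 0.

0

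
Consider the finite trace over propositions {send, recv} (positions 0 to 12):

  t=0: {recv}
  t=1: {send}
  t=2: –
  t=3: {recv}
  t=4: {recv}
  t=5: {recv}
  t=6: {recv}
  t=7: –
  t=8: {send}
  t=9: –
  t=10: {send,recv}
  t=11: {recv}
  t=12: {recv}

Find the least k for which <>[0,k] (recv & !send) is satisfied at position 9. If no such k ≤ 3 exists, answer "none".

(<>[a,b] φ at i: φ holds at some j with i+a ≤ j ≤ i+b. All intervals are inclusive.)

2

Scan j = 9,10,… for (recv & !send):
  j=9: fails
  j=10: fails
  j=11: holds
First hit at j=11, so smallest k = 11-9 = 2.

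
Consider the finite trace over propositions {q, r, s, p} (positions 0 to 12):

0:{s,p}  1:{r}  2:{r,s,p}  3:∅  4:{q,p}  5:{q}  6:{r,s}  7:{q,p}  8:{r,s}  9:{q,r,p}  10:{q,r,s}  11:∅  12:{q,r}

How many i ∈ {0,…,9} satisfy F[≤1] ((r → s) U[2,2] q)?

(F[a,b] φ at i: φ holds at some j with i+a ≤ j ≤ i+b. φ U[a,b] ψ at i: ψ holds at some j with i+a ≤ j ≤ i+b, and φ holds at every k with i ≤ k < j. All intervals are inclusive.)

Evaluate at each i in [0,9]:
  i=0: ✗ (none in [0,1])
  i=1: ✓ (witness j=2)
  i=2: ✓ (witness j=2)
  i=3: ✓ (witness j=3)
  i=4: ✓ (witness j=5)
  i=5: ✓ (witness j=5)
  i=6: ✓ (witness j=7)
  i=7: ✓ (witness j=7)
  i=8: ✗ (none in [8,9])
  i=9: ✓ (witness j=10)
Positions where it holds: {1, 2, 3, 4, 5, 6, 7, 9} → 8.

8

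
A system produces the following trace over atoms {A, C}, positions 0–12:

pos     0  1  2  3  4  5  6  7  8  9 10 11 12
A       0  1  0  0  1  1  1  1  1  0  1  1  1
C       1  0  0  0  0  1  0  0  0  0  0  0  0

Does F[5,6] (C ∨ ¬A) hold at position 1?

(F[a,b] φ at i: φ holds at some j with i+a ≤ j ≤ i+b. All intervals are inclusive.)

Check (C ∨ ¬A) at each j in [6,7]:
  j=6: false
  j=7: false
No position in the window satisfies it → formula fails.

Does not hold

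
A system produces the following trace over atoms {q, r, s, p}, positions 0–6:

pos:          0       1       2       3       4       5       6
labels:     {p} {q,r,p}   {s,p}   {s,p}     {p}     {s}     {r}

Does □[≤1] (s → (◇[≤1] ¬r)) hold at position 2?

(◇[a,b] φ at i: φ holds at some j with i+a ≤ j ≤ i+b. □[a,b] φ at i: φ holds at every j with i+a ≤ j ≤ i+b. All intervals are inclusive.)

Check (s → (◇[≤1] ¬r)) at every j in [2,3]:
  j=2: antecedent true; consequent holds (witness at 2) → ✓
  j=3: antecedent true; consequent holds (witness at 3) → ✓
All positions satisfy it → formula holds.

Holds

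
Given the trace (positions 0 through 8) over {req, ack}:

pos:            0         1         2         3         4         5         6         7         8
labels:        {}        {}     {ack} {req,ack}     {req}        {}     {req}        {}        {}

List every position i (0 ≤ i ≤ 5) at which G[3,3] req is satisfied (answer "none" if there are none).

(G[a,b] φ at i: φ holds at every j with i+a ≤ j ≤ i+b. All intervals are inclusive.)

0, 1, 3

Evaluate at each i in [0,5]:
  i=0: ✓ (all of [3,3])
  i=1: ✓ (all of [4,4])
  i=2: ✗ (fails at j=5)
  i=3: ✓ (all of [6,6])
  i=4: ✗ (fails at j=7)
  i=5: ✗ (fails at j=8)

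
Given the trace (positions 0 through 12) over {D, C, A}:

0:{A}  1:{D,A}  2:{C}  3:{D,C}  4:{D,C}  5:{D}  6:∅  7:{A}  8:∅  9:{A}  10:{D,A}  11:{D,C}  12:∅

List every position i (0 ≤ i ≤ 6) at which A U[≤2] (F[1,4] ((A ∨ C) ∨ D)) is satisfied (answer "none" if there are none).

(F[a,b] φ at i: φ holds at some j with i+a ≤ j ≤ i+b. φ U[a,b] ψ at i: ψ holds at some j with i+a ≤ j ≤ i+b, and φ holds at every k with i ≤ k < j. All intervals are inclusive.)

0, 1, 2, 3, 4, 5, 6

Evaluate at each i in [0,6]:
  i=0: ✓ (rhs at j=0)
  i=1: ✓ (rhs at j=1)
  i=2: ✓ (rhs at j=2)
  i=3: ✓ (rhs at j=3)
  i=4: ✓ (rhs at j=4)
  i=5: ✓ (rhs at j=5)
  i=6: ✓ (rhs at j=6)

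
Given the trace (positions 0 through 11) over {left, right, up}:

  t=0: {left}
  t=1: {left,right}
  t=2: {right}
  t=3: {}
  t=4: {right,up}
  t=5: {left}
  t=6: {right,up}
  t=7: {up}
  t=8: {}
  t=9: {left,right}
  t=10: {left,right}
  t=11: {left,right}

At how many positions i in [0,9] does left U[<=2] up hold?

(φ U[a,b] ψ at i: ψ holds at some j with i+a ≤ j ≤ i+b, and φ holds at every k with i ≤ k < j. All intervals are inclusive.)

4

Evaluate at each i in [0,9]:
  i=0: ✗ (no rhs in [0,2])
  i=1: ✗ (no rhs in [1,3])
  i=2: ✗ (lhs fails at k=2 before rhs at j=4)
  i=3: ✗ (lhs fails at k=3 before rhs at j=4)
  i=4: ✓ (rhs at j=4)
  i=5: ✓ (rhs at j=6; lhs holds on [5,5])
  i=6: ✓ (rhs at j=6)
  i=7: ✓ (rhs at j=7)
  i=8: ✗ (no rhs in [8,10])
  i=9: ✗ (no rhs in [9,11])
Positions where it holds: {4, 5, 6, 7} → 4.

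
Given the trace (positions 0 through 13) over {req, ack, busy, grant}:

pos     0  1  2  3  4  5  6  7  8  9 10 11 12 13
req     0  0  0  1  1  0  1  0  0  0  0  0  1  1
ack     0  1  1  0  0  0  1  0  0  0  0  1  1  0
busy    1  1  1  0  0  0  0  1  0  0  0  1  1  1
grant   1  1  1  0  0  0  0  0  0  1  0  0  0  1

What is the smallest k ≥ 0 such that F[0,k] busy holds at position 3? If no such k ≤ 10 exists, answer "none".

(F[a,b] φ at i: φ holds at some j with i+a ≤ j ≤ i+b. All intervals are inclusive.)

4

Scan j = 3,4,… for busy:
  j=3: fails
  j=4: fails
  j=5: fails
  j=6: fails
  j=7: holds
First hit at j=7, so smallest k = 7-3 = 4.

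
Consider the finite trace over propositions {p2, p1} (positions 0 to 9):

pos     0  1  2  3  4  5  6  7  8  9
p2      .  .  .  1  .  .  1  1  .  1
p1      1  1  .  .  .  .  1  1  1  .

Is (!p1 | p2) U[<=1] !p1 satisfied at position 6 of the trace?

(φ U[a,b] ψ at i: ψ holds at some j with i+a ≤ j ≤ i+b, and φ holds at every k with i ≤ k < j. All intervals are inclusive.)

Does not hold

Need some j in [6,7] with !p1, and (!p1 | p2) at every k in [6,j-1].
  j=6: !p1 false.
  j=7: !p1 false.
No j in the window works → until fails.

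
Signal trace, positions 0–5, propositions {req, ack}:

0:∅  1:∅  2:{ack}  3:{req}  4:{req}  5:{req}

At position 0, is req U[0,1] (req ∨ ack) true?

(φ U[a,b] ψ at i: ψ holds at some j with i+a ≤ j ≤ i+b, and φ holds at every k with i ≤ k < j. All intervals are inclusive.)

No

Need some j in [0,1] with (req ∨ ack), and req at every k in [0,j-1].
  j=0: (req ∨ ack) false.
  j=1: (req ∨ ack) false.
No j in the window works → until fails.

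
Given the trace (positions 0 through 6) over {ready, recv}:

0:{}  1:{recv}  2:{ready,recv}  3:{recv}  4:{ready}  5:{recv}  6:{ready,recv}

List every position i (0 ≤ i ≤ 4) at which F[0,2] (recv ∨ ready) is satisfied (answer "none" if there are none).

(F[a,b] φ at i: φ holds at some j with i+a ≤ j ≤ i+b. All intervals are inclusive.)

0, 1, 2, 3, 4

Evaluate at each i in [0,4]:
  i=0: ✓ (witness j=1)
  i=1: ✓ (witness j=1)
  i=2: ✓ (witness j=2)
  i=3: ✓ (witness j=3)
  i=4: ✓ (witness j=4)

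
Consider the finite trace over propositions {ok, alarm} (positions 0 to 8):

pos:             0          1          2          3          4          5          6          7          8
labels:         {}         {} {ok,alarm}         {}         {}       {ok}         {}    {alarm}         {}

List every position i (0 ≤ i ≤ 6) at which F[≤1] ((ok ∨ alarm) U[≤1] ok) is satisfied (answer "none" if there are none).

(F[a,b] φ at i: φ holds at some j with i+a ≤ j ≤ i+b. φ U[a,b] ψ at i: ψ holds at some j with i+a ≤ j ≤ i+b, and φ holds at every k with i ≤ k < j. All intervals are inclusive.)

Evaluate at each i in [0,6]:
  i=0: ✗ (none in [0,1])
  i=1: ✓ (witness j=2)
  i=2: ✓ (witness j=2)
  i=3: ✗ (none in [3,4])
  i=4: ✓ (witness j=5)
  i=5: ✓ (witness j=5)
  i=6: ✗ (none in [6,7])

1, 2, 4, 5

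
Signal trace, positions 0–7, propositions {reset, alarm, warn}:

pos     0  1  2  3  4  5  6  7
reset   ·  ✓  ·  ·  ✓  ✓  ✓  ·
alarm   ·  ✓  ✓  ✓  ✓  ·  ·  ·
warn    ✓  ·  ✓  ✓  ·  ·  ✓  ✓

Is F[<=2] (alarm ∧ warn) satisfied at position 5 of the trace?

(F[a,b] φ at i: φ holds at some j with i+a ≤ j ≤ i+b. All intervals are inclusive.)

Check (alarm ∧ warn) at each j in [5,7]:
  j=5: false
  j=6: false
  j=7: false
No position in the window satisfies it → formula fails.

No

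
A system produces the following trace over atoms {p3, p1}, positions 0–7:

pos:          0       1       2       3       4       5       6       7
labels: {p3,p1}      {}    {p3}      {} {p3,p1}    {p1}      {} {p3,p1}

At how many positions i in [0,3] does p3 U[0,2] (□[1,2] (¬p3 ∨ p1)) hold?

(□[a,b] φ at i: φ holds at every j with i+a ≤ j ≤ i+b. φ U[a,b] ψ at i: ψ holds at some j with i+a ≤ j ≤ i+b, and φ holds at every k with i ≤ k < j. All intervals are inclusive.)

Evaluate at each i in [0,3]:
  i=0: ✗ (lhs fails at k=1 before rhs at j=2)
  i=1: ✗ (lhs fails at k=1 before rhs at j=2)
  i=2: ✓ (rhs at j=2)
  i=3: ✓ (rhs at j=3)
Positions where it holds: {2, 3} → 2.

2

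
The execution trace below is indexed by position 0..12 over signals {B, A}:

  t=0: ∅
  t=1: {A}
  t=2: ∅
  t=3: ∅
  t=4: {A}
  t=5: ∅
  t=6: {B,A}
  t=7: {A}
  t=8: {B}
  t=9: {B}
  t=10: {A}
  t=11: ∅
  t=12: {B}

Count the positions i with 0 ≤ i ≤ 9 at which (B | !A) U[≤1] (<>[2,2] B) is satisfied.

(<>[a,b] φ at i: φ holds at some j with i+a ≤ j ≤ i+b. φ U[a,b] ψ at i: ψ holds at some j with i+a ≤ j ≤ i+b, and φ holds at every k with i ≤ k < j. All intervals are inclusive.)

6

Evaluate at each i in [0,9]:
  i=0: ✗ (no rhs in [0,1])
  i=1: ✗ (no rhs in [1,2])
  i=2: ✗ (no rhs in [2,3])
  i=3: ✓ (rhs at j=4; lhs holds on [3,3])
  i=4: ✓ (rhs at j=4)
  i=5: ✓ (rhs at j=6; lhs holds on [5,5])
  i=6: ✓ (rhs at j=6)
  i=7: ✓ (rhs at j=7)
  i=8: ✗ (no rhs in [8,9])
  i=9: ✓ (rhs at j=10; lhs holds on [9,9])
Positions where it holds: {3, 4, 5, 6, 7, 9} → 6.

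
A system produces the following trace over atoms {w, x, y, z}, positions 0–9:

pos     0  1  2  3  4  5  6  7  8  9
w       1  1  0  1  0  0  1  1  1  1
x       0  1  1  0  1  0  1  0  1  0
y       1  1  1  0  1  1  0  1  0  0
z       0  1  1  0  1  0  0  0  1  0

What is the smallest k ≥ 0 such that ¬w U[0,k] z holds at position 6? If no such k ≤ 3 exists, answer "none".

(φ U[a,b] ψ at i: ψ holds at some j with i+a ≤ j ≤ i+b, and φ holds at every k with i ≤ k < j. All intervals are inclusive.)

none

Need earliest j ≥ 6 with z, and ¬w at every k in [6,j-1].
  j=6: rhs fails.
  j=7: rhs fails.
  j=8: rhs holds but lhs fails at k=6.
  j=9: rhs fails.
No witness within the range → none.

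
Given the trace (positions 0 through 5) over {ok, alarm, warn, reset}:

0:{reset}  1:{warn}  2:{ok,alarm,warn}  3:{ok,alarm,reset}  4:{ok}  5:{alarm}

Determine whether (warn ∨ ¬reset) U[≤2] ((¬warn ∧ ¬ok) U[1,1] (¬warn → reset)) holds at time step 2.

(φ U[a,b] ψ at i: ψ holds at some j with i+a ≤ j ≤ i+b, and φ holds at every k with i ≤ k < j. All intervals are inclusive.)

Need some j in [2,4] with ((¬warn ∧ ¬ok) U[1,1] (¬warn → reset)), and (warn ∨ ¬reset) at every k in [2,j-1].
  j=2: ((¬warn ∧ ¬ok) U[1,1] (¬warn → reset)) — fails.
  j=3: ((¬warn ∧ ¬ok) U[1,1] (¬warn → reset)) — fails.
  j=4: ((¬warn ∧ ¬ok) U[1,1] (¬warn → reset)) — fails.
No j in the window works → until fails.

Does not hold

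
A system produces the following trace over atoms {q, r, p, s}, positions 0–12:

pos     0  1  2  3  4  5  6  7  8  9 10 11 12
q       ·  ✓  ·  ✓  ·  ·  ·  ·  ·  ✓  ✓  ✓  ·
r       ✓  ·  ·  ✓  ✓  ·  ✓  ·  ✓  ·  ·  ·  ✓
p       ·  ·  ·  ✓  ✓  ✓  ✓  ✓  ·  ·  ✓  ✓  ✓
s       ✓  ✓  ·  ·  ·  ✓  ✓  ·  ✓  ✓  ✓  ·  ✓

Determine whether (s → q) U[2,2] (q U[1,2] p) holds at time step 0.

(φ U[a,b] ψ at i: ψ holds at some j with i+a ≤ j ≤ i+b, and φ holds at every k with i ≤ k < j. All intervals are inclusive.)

Does not hold

Need some j in [2,2] with (q U[1,2] p), and (s → q) at every k in [0,j-1].
  j=2: (q U[1,2] p) — fails.
No j in the window works → until fails.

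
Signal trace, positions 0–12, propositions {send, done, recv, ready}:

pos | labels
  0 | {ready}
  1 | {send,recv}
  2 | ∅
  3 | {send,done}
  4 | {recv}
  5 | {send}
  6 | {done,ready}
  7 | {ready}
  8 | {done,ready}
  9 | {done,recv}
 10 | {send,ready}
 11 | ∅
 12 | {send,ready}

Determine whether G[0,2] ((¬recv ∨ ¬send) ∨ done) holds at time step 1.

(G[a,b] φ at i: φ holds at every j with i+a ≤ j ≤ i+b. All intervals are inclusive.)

Check ((¬recv ∨ ¬send) ∨ done) at every j in [1,3]:
  j=1: false
  j=2: true
  j=3: true
Fails at j=1 → formula fails.

False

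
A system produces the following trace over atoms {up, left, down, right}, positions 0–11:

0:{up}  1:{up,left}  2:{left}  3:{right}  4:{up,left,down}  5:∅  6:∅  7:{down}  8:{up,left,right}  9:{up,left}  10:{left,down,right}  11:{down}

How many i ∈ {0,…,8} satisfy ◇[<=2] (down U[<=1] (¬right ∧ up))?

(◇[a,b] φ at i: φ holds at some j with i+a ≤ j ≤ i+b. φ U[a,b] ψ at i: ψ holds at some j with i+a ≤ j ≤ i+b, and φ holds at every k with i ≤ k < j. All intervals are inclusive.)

Evaluate at each i in [0,8]:
  i=0: ✓ (witness j=0)
  i=1: ✓ (witness j=1)
  i=2: ✓ (witness j=4)
  i=3: ✓ (witness j=4)
  i=4: ✓ (witness j=4)
  i=5: ✗ (none in [5,7])
  i=6: ✗ (none in [6,8])
  i=7: ✓ (witness j=9)
  i=8: ✓ (witness j=9)
Positions where it holds: {0, 1, 2, 3, 4, 7, 8} → 7.

7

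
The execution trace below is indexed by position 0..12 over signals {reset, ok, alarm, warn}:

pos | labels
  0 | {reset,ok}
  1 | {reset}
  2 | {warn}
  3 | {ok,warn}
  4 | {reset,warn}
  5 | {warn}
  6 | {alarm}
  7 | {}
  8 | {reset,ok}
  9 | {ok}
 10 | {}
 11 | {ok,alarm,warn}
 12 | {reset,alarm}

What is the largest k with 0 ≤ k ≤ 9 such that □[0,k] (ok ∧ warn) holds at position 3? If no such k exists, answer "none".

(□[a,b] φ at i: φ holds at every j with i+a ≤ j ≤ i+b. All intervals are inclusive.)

(ok ∧ warn) must hold from j=3 onward; find where it first fails.
  j=3: holds
  j=4: fails
Holds on [3,3], so largest k = 0.

0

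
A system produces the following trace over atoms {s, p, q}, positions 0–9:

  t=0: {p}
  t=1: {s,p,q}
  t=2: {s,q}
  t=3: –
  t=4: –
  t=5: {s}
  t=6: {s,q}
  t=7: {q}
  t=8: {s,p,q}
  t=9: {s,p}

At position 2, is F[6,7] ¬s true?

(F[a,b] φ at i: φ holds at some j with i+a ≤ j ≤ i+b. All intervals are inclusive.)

Check ¬s at each j in [8,9]:
  j=8: false
  j=9: false
No position in the window satisfies it → formula fails.

No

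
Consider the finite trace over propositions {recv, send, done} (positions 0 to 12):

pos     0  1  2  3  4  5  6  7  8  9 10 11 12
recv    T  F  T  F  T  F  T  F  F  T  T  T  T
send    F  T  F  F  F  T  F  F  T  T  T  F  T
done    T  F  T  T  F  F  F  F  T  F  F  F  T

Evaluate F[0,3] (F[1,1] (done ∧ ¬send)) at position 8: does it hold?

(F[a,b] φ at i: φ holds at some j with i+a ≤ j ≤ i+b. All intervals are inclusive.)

Check F[1,1] (done ∧ ¬send) at each j in [8,11]:
  j=8: fails (none in [9,9])
  j=9: fails (none in [10,10])
  j=10: fails (none in [11,11])
  j=11: fails (none in [12,12])
No position in the window satisfies it → formula fails.

False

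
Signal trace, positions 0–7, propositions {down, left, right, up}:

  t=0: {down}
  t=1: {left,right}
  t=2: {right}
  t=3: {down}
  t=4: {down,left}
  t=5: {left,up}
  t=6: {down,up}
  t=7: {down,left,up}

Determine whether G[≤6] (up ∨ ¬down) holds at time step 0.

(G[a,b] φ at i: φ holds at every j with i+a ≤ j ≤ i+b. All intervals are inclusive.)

Does not hold

Check (up ∨ ¬down) at every j in [0,6]:
  j=0: false
  j=1: true
  j=2: true
  j=3: false
  j=4: false
  j=5: true
  j=6: true
Fails at j=0 → formula fails.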